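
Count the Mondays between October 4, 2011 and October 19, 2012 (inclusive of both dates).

October 4, 2011 is a Tuesday.
From October 4, 2011 to October 19, 2012 is 382 days inclusive.
382 = 7 × 54 + 4, so there are 54 full weeks plus 4 extra days.
Each full week contributes one Monday: 54 so far.
The 4 extra days are Tue, Wed, Thu, Fri — none qualify.
Total: 54 + 0 = 54.

54 Mondays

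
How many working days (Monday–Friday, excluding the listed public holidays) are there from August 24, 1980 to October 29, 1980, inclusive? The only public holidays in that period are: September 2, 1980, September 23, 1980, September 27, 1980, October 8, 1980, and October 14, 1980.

44 working days

August 24, 1980 is a Sunday.
That's 67 days from start to end, counting both.
67 = 7 × 9 + 4, so there are 9 full weeks plus 4 extra days.
Each full week contributes 5 weekdays (Mon–Fri): 9 × 5 = 45.
The 4 extra days are Sun, Mon, Tue, Wed — 3 of them qualify.
Total: 45 + 3 = 48.
Holidays: September 2, 1980 (Tue); September 23, 1980 (Tue); September 27, 1980 (Sat); October 8, 1980 (Wed); October 14, 1980 (Tue).
4 of the 5 holidays fall on weekdays; the rest are weekends and were already excluded.
Business days: 48 − 4 = 44.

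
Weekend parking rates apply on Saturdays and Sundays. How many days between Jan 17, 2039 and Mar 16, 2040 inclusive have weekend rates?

Jan 17, 2039 is a Monday.
The range spans 425 days (inclusive of both endpoints).
425 = 7 × 60 + 5, so there are 60 full weeks plus 5 extra days.
Each full week contributes 2 weekend days (Sat, Sun): 60 × 2 = 120.
The 5 extra days are Monday, Tuesday, Wednesday, Thursday, Friday — none qualify.
Total: 120 + 0 = 120.

120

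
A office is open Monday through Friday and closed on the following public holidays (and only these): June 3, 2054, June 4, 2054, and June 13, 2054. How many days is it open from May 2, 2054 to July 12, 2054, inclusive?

48

May 2, 2054 is a Saturday.
That's 72 days from start to end, counting both.
72 = 7 × 10 + 2, so there are 10 full weeks plus 2 extra days.
Each full week contributes 5 weekdays (Mon–Fri): 10 × 5 = 50.
The 2 extra days are Saturday, Sunday — none qualify.
Total: 50 + 0 = 50.
Holidays: June 3, 2054 (Wed); June 4, 2054 (Thu); June 13, 2054 (Sat).
2 of the 3 holidays fall on weekdays; the rest are weekends and were already excluded.
Business days: 50 − 2 = 48.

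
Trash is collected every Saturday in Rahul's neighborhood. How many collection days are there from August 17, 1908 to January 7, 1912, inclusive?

August 17, 1908 is a Monday.
That's 1239 days from start to end, counting both.
1239 = 7 × 177, so the span is exactly 177 full weeks.
Each full week contributes one Saturday: 177 so far.
Total: 177.

177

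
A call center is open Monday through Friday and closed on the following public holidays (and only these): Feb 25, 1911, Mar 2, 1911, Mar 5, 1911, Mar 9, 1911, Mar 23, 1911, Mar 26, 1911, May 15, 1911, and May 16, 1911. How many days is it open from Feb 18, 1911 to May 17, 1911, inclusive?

58

Feb 18, 1911 is a Saturday.
From Feb 18, 1911 to May 17, 1911 is 89 days inclusive.
89 = 7 × 12 + 5, so there are 12 full weeks plus 5 extra days.
Each full week contributes 5 weekdays (Mon–Fri): 12 × 5 = 60.
The 5 extra days are Saturday, Sunday, Monday, Tuesday, Wednesday — 3 of them qualify.
Total: 60 + 3 = 63.
Holidays: Feb 25, 1911 (Sat); Mar 2, 1911 (Thu); Mar 5, 1911 (Sun); Mar 9, 1911 (Thu); Mar 23, 1911 (Thu); Mar 26, 1911 (Sun); May 15, 1911 (Mon); May 16, 1911 (Tue).
5 of the 8 holidays fall on weekdays; the rest are weekends and were already excluded.
Business days: 63 − 5 = 58.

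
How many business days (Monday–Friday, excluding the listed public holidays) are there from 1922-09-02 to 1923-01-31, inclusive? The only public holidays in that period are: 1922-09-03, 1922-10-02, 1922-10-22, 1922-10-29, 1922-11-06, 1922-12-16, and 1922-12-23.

1922-09-02 is a Saturday.
That's 152 days from start to end, counting both.
152 = 7 × 21 + 5, so there are 21 full weeks plus 5 extra days.
Each full week contributes 5 weekdays (Mon–Fri): 21 × 5 = 105.
The 5 extra days are Sat, Sun, Mon, Tue, Wed — 3 of them qualify.
Total: 105 + 3 = 108.
Holidays: 1922-09-03 (Sun); 1922-10-02 (Mon); 1922-10-22 (Sun); 1922-10-29 (Sun); 1922-11-06 (Mon); 1922-12-16 (Sat); 1922-12-23 (Sat).
2 of the 7 holidays fall on weekdays; the rest are weekends and were already excluded.
Business days: 108 − 2 = 106.

106 business days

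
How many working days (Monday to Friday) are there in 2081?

2081-01-01 is a Wednesday.
From 2081-01-01 to 2081-12-31 is 365 days inclusive.
365 = 7 × 52 + 1, so there are 52 full weeks plus 1 extra day.
Each full week contributes 5 weekdays (Mon–Fri): 52 × 5 = 260.
The 1 extra day is Wed — 1 of them qualifies.
Total: 260 + 1 = 261.

261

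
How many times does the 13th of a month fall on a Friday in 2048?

2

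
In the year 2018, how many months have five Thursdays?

A month has five Thursdays exactly when Thursday falls within its first (length − 28) days.
Jan: 31 days, starts Mon → 5 of Mon, Tue, Wed
Feb: 28 days, starts Thu → 5 of (none)
Mar: 31 days, starts Thu → 5 of Thu, Fri, Sat ✓
Apr: 30 days, starts Sun → 5 of Sun, Mon
May: 31 days, starts Tue → 5 of Tue, Wed, Thu ✓
Jun: 30 days, starts Fri → 5 of Fri, Sat
Jul: 31 days, starts Sun → 5 of Sun, Mon, Tue
Aug: 31 days, starts Wed → 5 of Wed, Thu, Fri ✓
Sep: 30 days, starts Sat → 5 of Sat, Sun
Oct: 31 days, starts Mon → 5 of Mon, Tue, Wed
Nov: 30 days, starts Thu → 5 of Thu, Fri ✓
Dec: 31 days, starts Sat → 5 of Sat, Sun, Mon
Months with five Thursdays: Mar, May, Aug, Nov.

4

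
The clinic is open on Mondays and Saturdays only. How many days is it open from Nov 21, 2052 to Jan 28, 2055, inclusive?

Nov 21, 2052 is a Thursday.
That's 799 days from start to end, counting both.
799 = 7 × 114 + 1, so there are 114 full weeks plus 1 extra day.
Each full week contributes 2 days from the set (Mon, Sat): 114 × 2 = 228.
The 1 extra day is Thursday — none qualify.
Total: 228 + 0 = 228.

228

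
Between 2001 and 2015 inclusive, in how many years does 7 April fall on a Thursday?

Day of week of April 7 in each year:
2001: Sat, 2002: Sun, 2003: Mon, 2004: Wed, 2005: Thu ✓, 2006: Fri, 2007: Sat, 2008: Mon, 2009: Tue, 2010: Wed, 2011: Thu ✓, 2012: Sat, 2013: Sun, 2014: Mon, 2015: Tue
Thursdays: 2005, 2011.

2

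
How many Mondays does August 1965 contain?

5

August 1, 1965 is a Sunday.
The range spans 31 days (inclusive of both endpoints).
31 = 7 × 4 + 3, so there are 4 full weeks plus 3 extra days.
Each full week contributes one Monday: 4 so far.
The 3 extra days are Sun, Mon, Tue — 1 of them qualifies.
Total: 4 + 1 = 5.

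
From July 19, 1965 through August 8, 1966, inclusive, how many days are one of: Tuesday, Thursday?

July 19, 1965 is a Monday.
The range spans 386 days (inclusive of both endpoints).
386 = 7 × 55 + 1, so there are 55 full weeks plus 1 extra day.
Each full week contributes 2 days from the set (Tue, Thu): 55 × 2 = 110.
The 1 extra day is Mon — none qualify.
Total: 110 + 0 = 110.

110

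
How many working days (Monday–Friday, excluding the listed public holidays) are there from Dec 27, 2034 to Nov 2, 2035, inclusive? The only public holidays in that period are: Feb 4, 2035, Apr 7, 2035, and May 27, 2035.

223

Dec 27, 2034 is a Wednesday.
From Dec 27, 2034 to Nov 2, 2035 is 311 days inclusive.
311 = 7 × 44 + 3, so there are 44 full weeks plus 3 extra days.
Each full week contributes 5 weekdays (Mon–Fri): 44 × 5 = 220.
The 3 extra days are Wed, Thu, Fri — 3 of them qualify.
Total: 220 + 3 = 223.
Holidays: Feb 4, 2035 (Sun); Apr 7, 2035 (Sat); May 27, 2035 (Sun).
None of the 3 holidays fall on a weekday, so nothing to subtract.
Business days: 223 − 0 = 223.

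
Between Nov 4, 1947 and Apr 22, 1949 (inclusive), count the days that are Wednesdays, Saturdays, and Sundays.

Nov 4, 1947 is a Tuesday.
That's 536 days from start to end, counting both.
536 = 7 × 76 + 4, so there are 76 full weeks plus 4 extra days.
Each full week contributes 3 days from the set (Wed, Sat, Sun): 76 × 3 = 228.
The 4 extra days are Tue, Wed, Thu, Fri — 1 of them qualifies.
Total: 228 + 1 = 229.

229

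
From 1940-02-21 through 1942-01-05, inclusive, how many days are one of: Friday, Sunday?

196

1940-02-21 is a Wednesday.
That's 685 days from start to end, counting both.
685 = 7 × 97 + 6, so there are 97 full weeks plus 6 extra days.
Each full week contributes 2 days from the set (Fri, Sun): 97 × 2 = 194.
The 6 extra days are Wednesday, Thursday, Friday, Saturday, Sunday, Monday — 2 of them qualify.
Total: 194 + 2 = 196.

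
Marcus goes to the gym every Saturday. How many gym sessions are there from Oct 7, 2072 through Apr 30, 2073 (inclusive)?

30

Oct 7, 2072 is a Friday.
The range spans 206 days (inclusive of both endpoints).
206 = 7 × 29 + 3, so there are 29 full weeks plus 3 extra days.
Each full week contributes one Saturday: 29 so far.
The 3 extra days are Friday, Saturday, Sunday — 1 of them qualifies.
Total: 29 + 1 = 30.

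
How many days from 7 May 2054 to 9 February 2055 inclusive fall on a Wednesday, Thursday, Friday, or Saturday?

159

7 May 2054 is a Thursday.
From 7 May 2054 to 9 February 2055 is 279 days inclusive.
279 = 7 × 39 + 6, so there are 39 full weeks plus 6 extra days.
Each full week contributes 4 days from the set (Wed, Thu, Fri, Sat): 39 × 4 = 156.
The 6 extra days are Thu, Fri, Sat, Sun, Mon, Tue — 3 of them qualify.
Total: 156 + 3 = 159.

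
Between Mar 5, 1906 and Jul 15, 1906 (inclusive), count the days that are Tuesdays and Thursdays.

38

Mar 5, 1906 is a Monday.
That's 133 days from start to end, counting both.
133 = 7 × 19, so the span is exactly 19 full weeks.
Each full week contributes 2 days from the set (Tue, Thu): 19 × 2 = 38.
Total: 38.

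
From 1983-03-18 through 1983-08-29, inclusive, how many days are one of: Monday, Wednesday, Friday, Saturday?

95

1983-03-18 is a Friday.
From 1983-03-18 to 1983-08-29 is 165 days inclusive.
165 = 7 × 23 + 4, so there are 23 full weeks plus 4 extra days.
Each full week contributes 4 days from the set (Mon, Wed, Fri, Sat): 23 × 4 = 92.
The 4 extra days are Friday, Saturday, Sunday, Monday — 3 of them qualify.
Total: 92 + 3 = 95.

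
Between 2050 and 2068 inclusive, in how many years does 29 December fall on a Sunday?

2

Day of week of December 29 in each year:
2050: Thu, 2051: Fri, 2052: Sun ✓, 2053: Mon, 2054: Tue, 2055: Wed, 2056: Fri, 2057: Sat, 2058: Sun ✓, 2059: Mon, 2060: Wed, 2061: Thu, 2062: Fri, 2063: Sat, 2064: Mon, 2065: Tue, 2066: Wed, 2067: Thu, 2068: Sat
Sundays: 2052, 2058.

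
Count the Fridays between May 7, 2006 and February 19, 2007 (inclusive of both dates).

41 Fridays

May 7, 2006 is a Sunday.
The range spans 289 days (inclusive of both endpoints).
289 = 7 × 41 + 2, so there are 41 full weeks plus 2 extra days.
Each full week contributes one Friday: 41 so far.
The 2 extra days are Sunday, Monday — none qualify.
Total: 41 + 0 = 41.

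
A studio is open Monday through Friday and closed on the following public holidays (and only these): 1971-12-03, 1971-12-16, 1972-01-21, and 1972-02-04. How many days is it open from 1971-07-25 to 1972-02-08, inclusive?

138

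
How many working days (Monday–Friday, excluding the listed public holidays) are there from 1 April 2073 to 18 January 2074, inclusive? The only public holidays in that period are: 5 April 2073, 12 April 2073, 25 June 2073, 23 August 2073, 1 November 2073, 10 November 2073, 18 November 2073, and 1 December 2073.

1 April 2073 is a Saturday.
That's 293 days from start to end, counting both.
293 = 7 × 41 + 6, so there are 41 full weeks plus 6 extra days.
Each full week contributes 5 weekdays (Mon–Fri): 41 × 5 = 205.
The 6 extra days are Sat, Sun, Mon, Tue, Wed, Thu — 4 of them qualify.
Total: 205 + 4 = 209.
Holidays: 5 April 2073 (Wed); 12 April 2073 (Wed); 25 June 2073 (Sun); 23 August 2073 (Wed); 1 November 2073 (Wed); 10 November 2073 (Fri); 18 November 2073 (Sat); 1 December 2073 (Fri).
6 of the 8 holidays fall on weekdays; the rest are weekends and were already excluded.
Business days: 209 − 6 = 203.

203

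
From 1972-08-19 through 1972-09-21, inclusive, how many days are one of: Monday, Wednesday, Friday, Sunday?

19

1972-08-19 is a Saturday.
From 1972-08-19 to 1972-09-21 is 34 days inclusive.
34 = 7 × 4 + 6, so there are 4 full weeks plus 6 extra days.
Each full week contributes 4 days from the set (Mon, Wed, Fri, Sun): 4 × 4 = 16.
The 6 extra days are Saturday, Sunday, Monday, Tuesday, Wednesday, Thursday — 3 of them qualify.
Total: 16 + 3 = 19.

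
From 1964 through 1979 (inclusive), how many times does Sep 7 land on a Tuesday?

3

Day of week of September 7 in each year:
1964: Mon, 1965: Tue ✓, 1966: Wed, 1967: Thu, 1968: Sat, 1969: Sun, 1970: Mon, 1971: Tue ✓, 1972: Thu, 1973: Fri, 1974: Sat, 1975: Sun, 1976: Tue ✓, 1977: Wed, 1978: Thu, 1979: Fri
Tuesdays: 1965, 1971, 1976.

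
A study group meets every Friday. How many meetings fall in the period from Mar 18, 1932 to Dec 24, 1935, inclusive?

197 Fridays

Mar 18, 1932 is a Friday.
From Mar 18, 1932 to Dec 24, 1935 is 1377 days inclusive.
1377 = 7 × 196 + 5, so there are 196 full weeks plus 5 extra days.
Each full week contributes one Friday: 196 so far.
The 5 extra days are Friday, Saturday, Sunday, Monday, Tuesday — 1 of them qualifies.
Total: 196 + 1 = 197.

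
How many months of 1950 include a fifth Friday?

A month has five Fridays exactly when Friday falls within its first (length − 28) days.
Jan: 31 days, starts Sun → 5 of Sun, Mon, Tue
Feb: 28 days, starts Wed → 5 of (none)
Mar: 31 days, starts Wed → 5 of Wed, Thu, Fri ✓
Apr: 30 days, starts Sat → 5 of Sat, Sun
May: 31 days, starts Mon → 5 of Mon, Tue, Wed
Jun: 30 days, starts Thu → 5 of Thu, Fri ✓
Jul: 31 days, starts Sat → 5 of Sat, Sun, Mon
Aug: 31 days, starts Tue → 5 of Tue, Wed, Thu
Sep: 30 days, starts Fri → 5 of Fri, Sat ✓
Oct: 31 days, starts Sun → 5 of Sun, Mon, Tue
Nov: 30 days, starts Wed → 5 of Wed, Thu
Dec: 31 days, starts Fri → 5 of Fri, Sat, Sun ✓
Months with five Fridays: Mar, Jun, Sep, Dec.

4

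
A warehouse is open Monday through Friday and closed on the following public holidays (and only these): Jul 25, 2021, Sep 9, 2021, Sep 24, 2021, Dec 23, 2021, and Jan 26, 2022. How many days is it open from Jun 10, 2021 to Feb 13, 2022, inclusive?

Jun 10, 2021 is a Thursday.
That's 249 days from start to end, counting both.
249 = 7 × 35 + 4, so there are 35 full weeks plus 4 extra days.
Each full week contributes 5 weekdays (Mon–Fri): 35 × 5 = 175.
The 4 extra days are Thursday, Friday, Saturday, Sunday — 2 of them qualify.
Total: 175 + 2 = 177.
Holidays: Jul 25, 2021 (Sun); Sep 9, 2021 (Thu); Sep 24, 2021 (Fri); Dec 23, 2021 (Thu); Jan 26, 2022 (Wed).
4 of the 5 holidays fall on weekdays; the rest are weekends and were already excluded.
Business days: 177 − 4 = 173.

173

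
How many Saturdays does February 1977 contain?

4

February 1, 1977 is a Tuesday.
The range spans 28 days (inclusive of both endpoints).
28 = 7 × 4, so the span is exactly 4 full weeks.
Each full week contributes one Saturday: 4 so far.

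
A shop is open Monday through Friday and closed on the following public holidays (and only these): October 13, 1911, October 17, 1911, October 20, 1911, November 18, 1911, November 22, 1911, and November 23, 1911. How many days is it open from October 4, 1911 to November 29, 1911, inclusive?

36

October 4, 1911 is a Wednesday.
The range spans 57 days (inclusive of both endpoints).
57 = 7 × 8 + 1, so there are 8 full weeks plus 1 extra day.
Each full week contributes 5 weekdays (Mon–Fri): 8 × 5 = 40.
The 1 extra day is Wed — 1 of them qualifies.
Total: 40 + 1 = 41.
Holidays: October 13, 1911 (Fri); October 17, 1911 (Tue); October 20, 1911 (Fri); November 18, 1911 (Sat); November 22, 1911 (Wed); November 23, 1911 (Thu).
5 of the 6 holidays fall on weekdays; the rest are weekends and were already excluded.
Business days: 41 − 5 = 36.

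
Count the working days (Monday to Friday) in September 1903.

1 September 1903 is a Tuesday.
That's 30 days from start to end, counting both.
30 = 7 × 4 + 2, so there are 4 full weeks plus 2 extra days.
Each full week contributes 5 weekdays (Mon–Fri): 4 × 5 = 20.
The 2 extra days are Tuesday, Wednesday — 2 of them qualify.
Total: 20 + 2 = 22.

22 weekdays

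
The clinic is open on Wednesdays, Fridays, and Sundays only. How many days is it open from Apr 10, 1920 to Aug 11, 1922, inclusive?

Apr 10, 1920 is a Saturday.
The range spans 854 days (inclusive of both endpoints).
854 = 7 × 122, so the span is exactly 122 full weeks.
Each full week contributes 3 days from the set (Wed, Fri, Sun): 122 × 3 = 366.
Total: 366.

366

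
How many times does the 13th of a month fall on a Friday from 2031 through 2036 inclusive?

Friday-the-13ths by year:
2031: Jun
2032: Feb, Aug
2033: May
2034: Jan, Oct
2035: Apr, Jul
2036: Jun

9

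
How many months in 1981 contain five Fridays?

A month has five Fridays exactly when Friday falls within its first (length − 28) days.
Jan: 31 days, starts Thu → 5 of Thu, Fri, Sat ✓
Feb: 28 days, starts Sun → 5 of (none)
Mar: 31 days, starts Sun → 5 of Sun, Mon, Tue
Apr: 30 days, starts Wed → 5 of Wed, Thu
May: 31 days, starts Fri → 5 of Fri, Sat, Sun ✓
Jun: 30 days, starts Mon → 5 of Mon, Tue
Jul: 31 days, starts Wed → 5 of Wed, Thu, Fri ✓
Aug: 31 days, starts Sat → 5 of Sat, Sun, Mon
Sep: 30 days, starts Tue → 5 of Tue, Wed
Oct: 31 days, starts Thu → 5 of Thu, Fri, Sat ✓
Nov: 30 days, starts Sun → 5 of Sun, Mon
Dec: 31 days, starts Tue → 5 of Tue, Wed, Thu
Months with five Fridays: Jan, May, Jul, Oct.

4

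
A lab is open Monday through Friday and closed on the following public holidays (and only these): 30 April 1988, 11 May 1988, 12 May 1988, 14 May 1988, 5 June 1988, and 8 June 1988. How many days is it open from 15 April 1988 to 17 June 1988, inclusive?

15 April 1988 is a Friday.
From 15 April 1988 to 17 June 1988 is 64 days inclusive.
64 = 7 × 9 + 1, so there are 9 full weeks plus 1 extra day.
Each full week contributes 5 weekdays (Mon–Fri): 9 × 5 = 45.
The 1 extra day is Fri — 1 of them qualifies.
Total: 45 + 1 = 46.
Holidays: 30 April 1988 (Sat); 11 May 1988 (Wed); 12 May 1988 (Thu); 14 May 1988 (Sat); 5 June 1988 (Sun); 8 June 1988 (Wed).
3 of the 6 holidays fall on weekdays; the rest are weekends and were already excluded.
Business days: 46 − 3 = 43.

43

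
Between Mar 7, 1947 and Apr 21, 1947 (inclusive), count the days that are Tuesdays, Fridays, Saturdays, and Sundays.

27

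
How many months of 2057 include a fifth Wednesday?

4

A month has five Wednesdays exactly when Wednesday falls within its first (length − 28) days.
Jan: 31 days, starts Mon → 5 of Mon, Tue, Wed ✓
Feb: 28 days, starts Thu → 5 of (none)
Mar: 31 days, starts Thu → 5 of Thu, Fri, Sat
Apr: 30 days, starts Sun → 5 of Sun, Mon
May: 31 days, starts Tue → 5 of Tue, Wed, Thu ✓
Jun: 30 days, starts Fri → 5 of Fri, Sat
Jul: 31 days, starts Sun → 5 of Sun, Mon, Tue
Aug: 31 days, starts Wed → 5 of Wed, Thu, Fri ✓
Sep: 30 days, starts Sat → 5 of Sat, Sun
Oct: 31 days, starts Mon → 5 of Mon, Tue, Wed ✓
Nov: 30 days, starts Thu → 5 of Thu, Fri
Dec: 31 days, starts Sat → 5 of Sat, Sun, Mon
Months with five Wednesdays: Jan, May, Aug, Oct.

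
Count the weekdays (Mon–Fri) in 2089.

260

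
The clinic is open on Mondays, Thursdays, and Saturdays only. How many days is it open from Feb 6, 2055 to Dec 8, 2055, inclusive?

Feb 6, 2055 is a Saturday.
That's 306 days from start to end, counting both.
306 = 7 × 43 + 5, so there are 43 full weeks plus 5 extra days.
Each full week contributes 3 days from the set (Mon, Thu, Sat): 43 × 3 = 129.
The 5 extra days are Sat, Sun, Mon, Tue, Wed — 2 of them qualify.
Total: 129 + 2 = 131.

131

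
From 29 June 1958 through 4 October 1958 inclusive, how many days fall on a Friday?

29 June 1958 is a Sunday.
The range spans 98 days (inclusive of both endpoints).
98 = 7 × 14, so the span is exactly 14 full weeks.
Each full week contributes one Friday: 14 so far.
Total: 14.

14 Fridays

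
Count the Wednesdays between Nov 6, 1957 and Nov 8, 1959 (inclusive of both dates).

105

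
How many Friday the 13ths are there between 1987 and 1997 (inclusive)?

Friday-the-13ths by year:
1987: Feb, Mar, Nov
1988: May
1989: Jan, Oct
1990: Apr, Jul
1991: Sep, Dec
1992: Mar, Nov
1993: Aug
1994: May
1995: Jan, Oct
1996: Sep, Dec
1997: Jun

19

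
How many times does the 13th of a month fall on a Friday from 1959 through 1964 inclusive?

Friday-the-13ths by year:
1959: Feb, Mar, Nov
1960: May
1961: Jan, Oct
1962: Apr, Jul
1963: Sep, Dec
1964: Mar, Nov

12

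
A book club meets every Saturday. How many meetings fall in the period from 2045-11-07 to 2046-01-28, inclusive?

12

2045-11-07 is a Tuesday.
That's 83 days from start to end, counting both.
83 = 7 × 11 + 6, so there are 11 full weeks plus 6 extra days.
Each full week contributes one Saturday: 11 so far.
The 6 extra days are Tue, Wed, Thu, Fri, Sat, Sun — 1 of them qualifies.
Total: 11 + 1 = 12.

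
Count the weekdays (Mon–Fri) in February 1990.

20 weekdays

1990-02-01 is a Thursday.
From 1990-02-01 to 1990-02-28 is 28 days inclusive.
28 = 7 × 4, so the span is exactly 4 full weeks.
Each full week contributes 5 weekdays (Mon–Fri): 4 × 5 = 20.
Total: 20.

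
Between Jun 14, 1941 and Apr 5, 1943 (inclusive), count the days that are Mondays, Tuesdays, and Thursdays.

283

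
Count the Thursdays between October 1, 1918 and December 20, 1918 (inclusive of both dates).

October 1, 1918 is a Tuesday.
From October 1, 1918 to December 20, 1918 is 81 days inclusive.
81 = 7 × 11 + 4, so there are 11 full weeks plus 4 extra days.
Each full week contributes one Thursday: 11 so far.
The 4 extra days are Tue, Wed, Thu, Fri — 1 of them qualifies.
Total: 11 + 1 = 12.

12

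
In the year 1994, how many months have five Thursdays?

4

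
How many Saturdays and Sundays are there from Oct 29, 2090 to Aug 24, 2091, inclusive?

85

Oct 29, 2090 is a Sunday.
The range spans 300 days (inclusive of both endpoints).
300 = 7 × 42 + 6, so there are 42 full weeks plus 6 extra days.
Each full week contributes 2 weekend days (Sat, Sun): 42 × 2 = 84.
The 6 extra days are Sun, Mon, Tue, Wed, Thu, Fri — 1 of them qualifies.
Total: 84 + 1 = 85.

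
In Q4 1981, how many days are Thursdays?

14

1981-10-01 is a Thursday.
From 1981-10-01 to 1981-12-31 is 92 days inclusive.
92 = 7 × 13 + 1, so there are 13 full weeks plus 1 extra day.
Each full week contributes one Thursday: 13 so far.
The 1 extra day is Thu — 1 of them qualifies.
Total: 13 + 1 = 14.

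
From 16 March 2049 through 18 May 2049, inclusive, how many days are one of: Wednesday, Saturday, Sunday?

27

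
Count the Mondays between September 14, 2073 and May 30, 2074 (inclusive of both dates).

37 Mondays

September 14, 2073 is a Thursday.
The range spans 259 days (inclusive of both endpoints).
259 = 7 × 37, so the span is exactly 37 full weeks.
Each full week contributes one Monday: 37 so far.
Total: 37.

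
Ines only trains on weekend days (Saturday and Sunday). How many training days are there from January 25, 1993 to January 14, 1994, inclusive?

100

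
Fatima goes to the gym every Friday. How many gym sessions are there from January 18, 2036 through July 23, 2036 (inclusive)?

27 Fridays

January 18, 2036 is a Friday.
The range spans 188 days (inclusive of both endpoints).
188 = 7 × 26 + 6, so there are 26 full weeks plus 6 extra days.
Each full week contributes one Friday: 26 so far.
The 6 extra days are Friday, Saturday, Sunday, Monday, Tuesday, Wednesday — 1 of them qualifies.
Total: 26 + 1 = 27.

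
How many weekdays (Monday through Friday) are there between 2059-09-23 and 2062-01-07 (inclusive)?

599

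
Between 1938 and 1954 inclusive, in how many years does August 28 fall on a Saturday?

3

Day of week of August 28 in each year:
1938: Sun, 1939: Mon, 1940: Wed, 1941: Thu, 1942: Fri, 1943: Sat ✓, 1944: Mon, 1945: Tue, 1946: Wed, 1947: Thu, 1948: Sat ✓, 1949: Sun, 1950: Mon, 1951: Tue, 1952: Thu, 1953: Fri, 1954: Sat ✓
Saturdays: 1943, 1948, 1954.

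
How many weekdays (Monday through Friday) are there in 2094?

Jan 1, 2094 is a Friday.
From Jan 1, 2094 to Dec 31, 2094 is 365 days inclusive.
365 = 7 × 52 + 1, so there are 52 full weeks plus 1 extra day.
Each full week contributes 5 weekdays (Mon–Fri): 52 × 5 = 260.
The 1 extra day is Fri — 1 of them qualifies.
Total: 260 + 1 = 261.

261 weekdays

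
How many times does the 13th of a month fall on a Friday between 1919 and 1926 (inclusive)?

Friday-the-13ths by year:
1919: Jun
1920: Feb, Aug
1921: May
1922: Jan, Oct
1923: Apr, Jul
1924: Jun
1925: Feb, Mar, Nov
1926: Aug

13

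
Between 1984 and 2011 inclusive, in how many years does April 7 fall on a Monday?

Day of week of April 7 in each year:
1984: Sat, 1985: Sun, 1986: Mon ✓, 1987: Tue, 1988: Thu, 1989: Fri, 1990: Sat, 1991: Sun, 1992: Tue, 1993: Wed, 1994: Thu, 1995: Fri, 1996: Sun, 1997: Mon ✓, 1998: Tue, 1999: Wed, 2000: Fri, 2001: Sat, 2002: Sun, 2003: Mon ✓, 2004: Wed, 2005: Thu, 2006: Fri, 2007: Sat, 2008: Mon ✓, 2009: Tue, 2010: Wed, 2011: Thu
Mondays: 1986, 1997, 2003, 2008.

4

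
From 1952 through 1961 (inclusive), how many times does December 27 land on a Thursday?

Day of week of December 27 in each year:
1952: Sat, 1953: Sun, 1954: Mon, 1955: Tue, 1956: Thu ✓, 1957: Fri, 1958: Sat, 1959: Sun, 1960: Tue, 1961: Wed
Thursdays: 1956.

1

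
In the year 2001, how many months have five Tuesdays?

A month has five Tuesdays exactly when Tuesday falls within its first (length − 28) days.
Jan: 31 days, starts Mon → 5 of Mon, Tue, Wed ✓
Feb: 28 days, starts Thu → 5 of (none)
Mar: 31 days, starts Thu → 5 of Thu, Fri, Sat
Apr: 30 days, starts Sun → 5 of Sun, Mon
May: 31 days, starts Tue → 5 of Tue, Wed, Thu ✓
Jun: 30 days, starts Fri → 5 of Fri, Sat
Jul: 31 days, starts Sun → 5 of Sun, Mon, Tue ✓
Aug: 31 days, starts Wed → 5 of Wed, Thu, Fri
Sep: 30 days, starts Sat → 5 of Sat, Sun
Oct: 31 days, starts Mon → 5 of Mon, Tue, Wed ✓
Nov: 30 days, starts Thu → 5 of Thu, Fri
Dec: 31 days, starts Sat → 5 of Sat, Sun, Mon
Months with five Tuesdays: Jan, May, Jul, Oct.

4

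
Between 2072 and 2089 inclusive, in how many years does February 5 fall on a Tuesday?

2

Day of week of February 5 in each year:
2072: Fri, 2073: Sun, 2074: Mon, 2075: Tue ✓, 2076: Wed, 2077: Fri, 2078: Sat, 2079: Sun, 2080: Mon, 2081: Wed, 2082: Thu, 2083: Fri, 2084: Sat, 2085: Mon, 2086: Tue ✓, 2087: Wed, 2088: Thu, 2089: Sat
Tuesdays: 2075, 2086.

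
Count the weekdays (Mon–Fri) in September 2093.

22 weekdays

2093-09-01 is a Tuesday.
That's 30 days from start to end, counting both.
30 = 7 × 4 + 2, so there are 4 full weeks plus 2 extra days.
Each full week contributes 5 weekdays (Mon–Fri): 4 × 5 = 20.
The 2 extra days are Tuesday, Wednesday — 2 of them qualify.
Total: 20 + 2 = 22.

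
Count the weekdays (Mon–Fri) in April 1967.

April 1, 1967 is a Saturday.
The range spans 30 days (inclusive of both endpoints).
30 = 7 × 4 + 2, so there are 4 full weeks plus 2 extra days.
Each full week contributes 5 weekdays (Mon–Fri): 4 × 5 = 20.
The 2 extra days are Sat, Sun — none qualify.
Total: 20 + 0 = 20.

20 weekdays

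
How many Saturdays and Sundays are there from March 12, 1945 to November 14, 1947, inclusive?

March 12, 1945 is a Monday.
From March 12, 1945 to November 14, 1947 is 978 days inclusive.
978 = 7 × 139 + 5, so there are 139 full weeks plus 5 extra days.
Each full week contributes 2 weekend days (Sat, Sun): 139 × 2 = 278.
The 5 extra days are Mon, Tue, Wed, Thu, Fri — none qualify.
Total: 278 + 0 = 278.

278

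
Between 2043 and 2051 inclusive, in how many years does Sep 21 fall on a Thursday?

Day of week of September 21 in each year:
2043: Mon, 2044: Wed, 2045: Thu ✓, 2046: Fri, 2047: Sat, 2048: Mon, 2049: Tue, 2050: Wed, 2051: Thu ✓
Thursdays: 2045, 2051.

2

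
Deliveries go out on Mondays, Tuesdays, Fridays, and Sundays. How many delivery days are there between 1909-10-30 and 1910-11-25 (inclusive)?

1909-10-30 is a Saturday.
From 1909-10-30 to 1910-11-25 is 392 days inclusive.
392 = 7 × 56, so the span is exactly 56 full weeks.
Each full week contributes 4 days from the set (Mon, Tue, Fri, Sun): 56 × 4 = 224.
Total: 224.

224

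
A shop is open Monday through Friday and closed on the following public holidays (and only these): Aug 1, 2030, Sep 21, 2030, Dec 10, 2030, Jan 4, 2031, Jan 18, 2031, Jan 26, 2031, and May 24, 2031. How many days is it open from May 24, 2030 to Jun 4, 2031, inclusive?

May 24, 2030 is a Friday.
The range spans 377 days (inclusive of both endpoints).
377 = 7 × 53 + 6, so there are 53 full weeks plus 6 extra days.
Each full week contributes 5 weekdays (Mon–Fri): 53 × 5 = 265.
The 6 extra days are Fri, Sat, Sun, Mon, Tue, Wed — 4 of them qualify.
Total: 265 + 4 = 269.
Holidays: Aug 1, 2030 (Thu); Sep 21, 2030 (Sat); Dec 10, 2030 (Tue); Jan 4, 2031 (Sat); Jan 18, 2031 (Sat); Jan 26, 2031 (Sun); May 24, 2031 (Sat).
2 of the 7 holidays fall on weekdays; the rest are weekends and were already excluded.
Business days: 269 − 2 = 267.

267 business days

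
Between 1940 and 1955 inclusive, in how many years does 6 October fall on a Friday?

2

Day of week of October 6 in each year:
1940: Sun, 1941: Mon, 1942: Tue, 1943: Wed, 1944: Fri ✓, 1945: Sat, 1946: Sun, 1947: Mon, 1948: Wed, 1949: Thu, 1950: Fri ✓, 1951: Sat, 1952: Mon, 1953: Tue, 1954: Wed, 1955: Thu
Fridays: 1944, 1950.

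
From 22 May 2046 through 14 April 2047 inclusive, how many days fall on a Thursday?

47

22 May 2046 is a Tuesday.
From 22 May 2046 to 14 April 2047 is 328 days inclusive.
328 = 7 × 46 + 6, so there are 46 full weeks plus 6 extra days.
Each full week contributes one Thursday: 46 so far.
The 6 extra days are Tue, Wed, Thu, Fri, Sat, Sun — 1 of them qualifies.
Total: 46 + 1 = 47.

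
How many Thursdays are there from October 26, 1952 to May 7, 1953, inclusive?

October 26, 1952 is a Sunday.
That's 194 days from start to end, counting both.
194 = 7 × 27 + 5, so there are 27 full weeks plus 5 extra days.
Each full week contributes one Thursday: 27 so far.
The 5 extra days are Sunday, Monday, Tuesday, Wednesday, Thursday — 1 of them qualifies.
Total: 27 + 1 = 28.

28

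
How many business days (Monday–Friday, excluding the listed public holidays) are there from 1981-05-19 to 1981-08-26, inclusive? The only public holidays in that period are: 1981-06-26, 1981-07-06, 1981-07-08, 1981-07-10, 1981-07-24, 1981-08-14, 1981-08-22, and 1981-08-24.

1981-05-19 is a Tuesday.
That's 100 days from start to end, counting both.
100 = 7 × 14 + 2, so there are 14 full weeks plus 2 extra days.
Each full week contributes 5 weekdays (Mon–Fri): 14 × 5 = 70.
The 2 extra days are Tuesday, Wednesday — 2 of them qualify.
Total: 70 + 2 = 72.
Holidays: 1981-06-26 (Fri); 1981-07-06 (Mon); 1981-07-08 (Wed); 1981-07-10 (Fri); 1981-07-24 (Fri); 1981-08-14 (Fri); 1981-08-22 (Sat); 1981-08-24 (Mon).
7 of the 8 holidays fall on weekdays; the rest are weekends and were already excluded.
Business days: 72 − 7 = 65.

65 business days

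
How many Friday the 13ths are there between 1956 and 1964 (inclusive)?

Friday-the-13ths by year:
1956: Jan, Apr, Jul
1957: Sep, Dec
1958: Jun
1959: Feb, Mar, Nov
1960: May
1961: Jan, Oct
1962: Apr, Jul
1963: Sep, Dec
1964: Mar, Nov

18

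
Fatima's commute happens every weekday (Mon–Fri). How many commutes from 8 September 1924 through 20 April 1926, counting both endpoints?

8 September 1924 is a Monday.
That's 590 days from start to end, counting both.
590 = 7 × 84 + 2, so there are 84 full weeks plus 2 extra days.
Each full week contributes 5 weekdays (Mon–Fri): 84 × 5 = 420.
The 2 extra days are Monday, Tuesday — 2 of them qualify.
Total: 420 + 2 = 422.

422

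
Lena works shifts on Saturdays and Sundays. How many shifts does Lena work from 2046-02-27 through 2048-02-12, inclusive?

204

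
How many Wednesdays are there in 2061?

52

January 1, 2061 is a Saturday.
That's 365 days from start to end, counting both.
365 = 7 × 52 + 1, so there are 52 full weeks plus 1 extra day.
Each full week contributes one Wednesday: 52 so far.
The 1 extra day is Saturday — none qualify.
Total: 52 + 0 = 52.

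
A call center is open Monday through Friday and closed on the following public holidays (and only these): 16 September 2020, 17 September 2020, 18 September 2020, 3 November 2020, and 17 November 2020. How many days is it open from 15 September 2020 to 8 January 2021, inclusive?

79

15 September 2020 is a Tuesday.
The range spans 116 days (inclusive of both endpoints).
116 = 7 × 16 + 4, so there are 16 full weeks plus 4 extra days.
Each full week contributes 5 weekdays (Mon–Fri): 16 × 5 = 80.
The 4 extra days are Tuesday, Wednesday, Thursday, Friday — 4 of them qualify.
Total: 80 + 4 = 84.
Holidays: 16 September 2020 (Wed); 17 September 2020 (Thu); 18 September 2020 (Fri); 3 November 2020 (Tue); 17 November 2020 (Tue).
All 5 holidays fall on weekdays, so subtract 5.
Business days: 84 − 5 = 79.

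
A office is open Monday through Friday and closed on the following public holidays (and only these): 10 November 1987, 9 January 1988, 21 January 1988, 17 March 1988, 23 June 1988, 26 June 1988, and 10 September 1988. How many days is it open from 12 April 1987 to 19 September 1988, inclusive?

12 April 1987 is a Sunday.
The range spans 527 days (inclusive of both endpoints).
527 = 7 × 75 + 2, so there are 75 full weeks plus 2 extra days.
Each full week contributes 5 weekdays (Mon–Fri): 75 × 5 = 375.
The 2 extra days are Sun, Mon — 1 of them qualifies.
Total: 375 + 1 = 376.
Holidays: 10 November 1987 (Tue); 9 January 1988 (Sat); 21 January 1988 (Thu); 17 March 1988 (Thu); 23 June 1988 (Thu); 26 June 1988 (Sun); 10 September 1988 (Sat).
4 of the 7 holidays fall on weekdays; the rest are weekends and were already excluded.
Business days: 376 − 4 = 372.

372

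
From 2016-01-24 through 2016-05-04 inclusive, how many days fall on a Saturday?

2016-01-24 is a Sunday.
The range spans 102 days (inclusive of both endpoints).
102 = 7 × 14 + 4, so there are 14 full weeks plus 4 extra days.
Each full week contributes one Saturday: 14 so far.
The 4 extra days are Sunday, Monday, Tuesday, Wednesday — none qualify.
Total: 14 + 0 = 14.

14 Saturdays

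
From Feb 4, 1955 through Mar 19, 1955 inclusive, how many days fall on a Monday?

6

Feb 4, 1955 is a Friday.
That's 44 days from start to end, counting both.
44 = 7 × 6 + 2, so there are 6 full weeks plus 2 extra days.
Each full week contributes one Monday: 6 so far.
The 2 extra days are Fri, Sat — none qualify.
Total: 6 + 0 = 6.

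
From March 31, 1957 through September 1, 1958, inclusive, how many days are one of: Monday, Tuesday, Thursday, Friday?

March 31, 1957 is a Sunday.
The range spans 520 days (inclusive of both endpoints).
520 = 7 × 74 + 2, so there are 74 full weeks plus 2 extra days.
Each full week contributes 4 days from the set (Mon, Tue, Thu, Fri): 74 × 4 = 296.
The 2 extra days are Sun, Mon — 1 of them qualifies.
Total: 296 + 1 = 297.

297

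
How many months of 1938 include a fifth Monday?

A month has five Mondays exactly when Monday falls within its first (length − 28) days.
Jan: 31 days, starts Sat → 5 of Sat, Sun, Mon ✓
Feb: 28 days, starts Tue → 5 of (none)
Mar: 31 days, starts Tue → 5 of Tue, Wed, Thu
Apr: 30 days, starts Fri → 5 of Fri, Sat
May: 31 days, starts Sun → 5 of Sun, Mon, Tue ✓
Jun: 30 days, starts Wed → 5 of Wed, Thu
Jul: 31 days, starts Fri → 5 of Fri, Sat, Sun
Aug: 31 days, starts Mon → 5 of Mon, Tue, Wed ✓
Sep: 30 days, starts Thu → 5 of Thu, Fri
Oct: 31 days, starts Sat → 5 of Sat, Sun, Mon ✓
Nov: 30 days, starts Tue → 5 of Tue, Wed
Dec: 31 days, starts Thu → 5 of Thu, Fri, Sat
Months with five Mondays: Jan, May, Aug, Oct.

4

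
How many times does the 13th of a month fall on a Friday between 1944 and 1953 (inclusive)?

Friday-the-13ths by year:
1944: Oct
1945: Apr, Jul
1946: Sep, Dec
1947: Jun
1948: Feb, Aug
1949: May
1950: Jan, Oct
1951: Apr, Jul
1952: Jun
1953: Feb, Mar, Nov

17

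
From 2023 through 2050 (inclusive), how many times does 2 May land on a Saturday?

4

Day of week of May 2 in each year:
2023: Tue, 2024: Thu, 2025: Fri, 2026: Sat ✓, 2027: Sun, 2028: Tue, 2029: Wed, 2030: Thu, 2031: Fri, 2032: Sun, 2033: Mon, 2034: Tue, 2035: Wed, 2036: Fri, 2037: Sat ✓, 2038: Sun, 2039: Mon, 2040: Wed, 2041: Thu, 2042: Fri, 2043: Sat ✓, 2044: Mon, 2045: Tue, 2046: Wed, 2047: Thu, 2048: Sat ✓, 2049: Sun, 2050: Mon
Saturdays: 2026, 2037, 2043, 2048.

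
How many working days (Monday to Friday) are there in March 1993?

1 March 1993 is a Monday.
That's 31 days from start to end, counting both.
31 = 7 × 4 + 3, so there are 4 full weeks plus 3 extra days.
Each full week contributes 5 weekdays (Mon–Fri): 4 × 5 = 20.
The 3 extra days are Mon, Tue, Wed — 3 of them qualify.
Total: 20 + 3 = 23.

23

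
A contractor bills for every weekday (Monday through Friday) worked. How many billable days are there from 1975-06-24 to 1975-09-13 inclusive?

1975-06-24 is a Tuesday.
That's 82 days from start to end, counting both.
82 = 7 × 11 + 5, so there are 11 full weeks plus 5 extra days.
Each full week contributes 5 weekdays (Mon–Fri): 11 × 5 = 55.
The 5 extra days are Tuesday, Wednesday, Thursday, Friday, Saturday — 4 of them qualify.
Total: 55 + 4 = 59.

59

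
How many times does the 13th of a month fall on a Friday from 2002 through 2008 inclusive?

Friday-the-13ths by year:
2002: Sep, Dec
2003: Jun
2004: Feb, Aug
2005: May
2006: Jan, Oct
2007: Apr, Jul
2008: Jun

11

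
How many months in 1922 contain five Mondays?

A month has five Mondays exactly when Monday falls within its first (length − 28) days.
Jan: 31 days, starts Sun → 5 of Sun, Mon, Tue ✓
Feb: 28 days, starts Wed → 5 of (none)
Mar: 31 days, starts Wed → 5 of Wed, Thu, Fri
Apr: 30 days, starts Sat → 5 of Sat, Sun
May: 31 days, starts Mon → 5 of Mon, Tue, Wed ✓
Jun: 30 days, starts Thu → 5 of Thu, Fri
Jul: 31 days, starts Sat → 5 of Sat, Sun, Mon ✓
Aug: 31 days, starts Tue → 5 of Tue, Wed, Thu
Sep: 30 days, starts Fri → 5 of Fri, Sat
Oct: 31 days, starts Sun → 5 of Sun, Mon, Tue ✓
Nov: 30 days, starts Wed → 5 of Wed, Thu
Dec: 31 days, starts Fri → 5 of Fri, Sat, Sun
Months with five Mondays: Jan, May, Jul, Oct.

4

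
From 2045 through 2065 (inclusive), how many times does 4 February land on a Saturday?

3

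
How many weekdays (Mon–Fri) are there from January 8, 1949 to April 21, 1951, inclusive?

January 8, 1949 is a Saturday.
From January 8, 1949 to April 21, 1951 is 834 days inclusive.
834 = 7 × 119 + 1, so there are 119 full weeks plus 1 extra day.
Each full week contributes 5 weekdays (Mon–Fri): 119 × 5 = 595.
The 1 extra day is Sat — none qualify.
Total: 595 + 0 = 595.

595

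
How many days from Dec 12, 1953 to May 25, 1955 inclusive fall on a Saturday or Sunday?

152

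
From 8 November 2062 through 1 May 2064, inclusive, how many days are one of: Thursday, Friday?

8 November 2062 is a Wednesday.
The range spans 541 days (inclusive of both endpoints).
541 = 7 × 77 + 2, so there are 77 full weeks plus 2 extra days.
Each full week contributes 2 days from the set (Thu, Fri): 77 × 2 = 154.
The 2 extra days are Wednesday, Thursday — 1 of them qualifies.
Total: 154 + 1 = 155.

155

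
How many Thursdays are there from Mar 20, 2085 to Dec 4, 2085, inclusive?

37 Thursdays

Mar 20, 2085 is a Tuesday.
That's 260 days from start to end, counting both.
260 = 7 × 37 + 1, so there are 37 full weeks plus 1 extra day.
Each full week contributes one Thursday: 37 so far.
The 1 extra day is Tue — none qualify.
Total: 37 + 0 = 37.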